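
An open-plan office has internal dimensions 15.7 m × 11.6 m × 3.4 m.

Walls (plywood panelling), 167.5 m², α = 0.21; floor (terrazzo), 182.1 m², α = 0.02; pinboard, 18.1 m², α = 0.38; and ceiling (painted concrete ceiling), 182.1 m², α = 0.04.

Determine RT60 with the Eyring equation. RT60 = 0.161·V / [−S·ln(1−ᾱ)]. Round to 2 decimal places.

Total surface area S = 167.5 + 182.1 + 18.1 + 182.1 = 549.8 m².
Σ(Sᵢαᵢ) = 167.5·0.21 + 182.1·0.02 + 18.1·0.38 + 182.1·0.04 = 52.979.
Mean coefficient ᾱ = A/S = 0.0964.
Eyring denominator: −S ln(1−ᾱ) = 55.732.
V = 15.7 × 11.6 × 3.4 = 619.208 m³.
T = 0.161·V/[−S·ln(1−ᾱ)] = 0.161·619.208/55.732 = 1.79 s.

1.79 seconds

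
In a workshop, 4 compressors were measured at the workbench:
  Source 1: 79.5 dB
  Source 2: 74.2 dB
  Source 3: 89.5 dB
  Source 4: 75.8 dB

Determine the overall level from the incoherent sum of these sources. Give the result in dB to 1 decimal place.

Σ 10^(Lᵢ/10) = 1.045e+09.
L_total = 10·log₁₀(1.045e+09) = 90.2 dB.

90.2 dB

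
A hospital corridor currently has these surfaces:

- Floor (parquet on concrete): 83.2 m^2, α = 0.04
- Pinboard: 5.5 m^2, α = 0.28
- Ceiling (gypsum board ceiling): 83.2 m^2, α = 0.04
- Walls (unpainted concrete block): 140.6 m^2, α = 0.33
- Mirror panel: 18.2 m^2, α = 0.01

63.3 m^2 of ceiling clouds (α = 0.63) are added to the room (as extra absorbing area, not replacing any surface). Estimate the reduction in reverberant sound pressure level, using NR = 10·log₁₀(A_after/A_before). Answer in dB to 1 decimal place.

2.4 dB

A_before = Σ Sᵢαᵢ = 83.2*0.04 + 5.5*0.28 + 83.2*0.04 + 140.6*0.33 + 18.2*0.01 = 54.776 sabins.
Treatment contributes 63.3·0.63 = 39.879 sabins.
A_after = 54.776 + 39.879 = 94.655 sabins.
NR = 10·log₁₀(94.655/54.776) = 2.4 dB.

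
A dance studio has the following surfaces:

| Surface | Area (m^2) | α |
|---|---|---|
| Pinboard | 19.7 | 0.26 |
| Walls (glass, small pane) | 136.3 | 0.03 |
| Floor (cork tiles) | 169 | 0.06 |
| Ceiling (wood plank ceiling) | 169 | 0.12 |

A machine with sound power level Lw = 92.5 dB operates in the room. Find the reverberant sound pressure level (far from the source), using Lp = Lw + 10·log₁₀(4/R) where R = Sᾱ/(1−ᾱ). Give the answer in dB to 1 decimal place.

A = 39.631 sabins; S = 494.0 m^2.
ᾱ = 39.631/494.0 = 0.0802; R = Sᾱ/(1−ᾱ) = 39.631/(1−0.0802) = 43.087 m^2.
Lp = 92.5 + 10·log₁₀(4/43.087) = 92.5 + (-10.32) = 82.2 dB.

82.2 dB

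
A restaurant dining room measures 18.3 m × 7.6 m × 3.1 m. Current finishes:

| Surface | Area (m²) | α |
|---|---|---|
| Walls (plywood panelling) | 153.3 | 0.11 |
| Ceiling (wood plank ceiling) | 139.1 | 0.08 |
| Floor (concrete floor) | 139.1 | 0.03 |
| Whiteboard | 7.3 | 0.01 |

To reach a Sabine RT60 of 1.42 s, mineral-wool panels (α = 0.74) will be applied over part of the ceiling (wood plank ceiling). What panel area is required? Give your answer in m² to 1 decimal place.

25.2

A₁ = Σ Sᵢαᵢ = 153.3·0.11 + 139.1·0.08 + 139.1·0.03 + 7.3·0.01 = 32.237 sabins.
Required A₂ = 0.161·431.148/1.42 = 48.884 sabins.
ΔA needed = 48.884 − 32.237 = 16.647 sabins.
Each m² of panel replacing the ceiling (wood plank ceiling) adds (0.74 − 0.08) = 0.66 sabins.
Area = ΔA/Δα = 16.647/0.66 = 25.2 m².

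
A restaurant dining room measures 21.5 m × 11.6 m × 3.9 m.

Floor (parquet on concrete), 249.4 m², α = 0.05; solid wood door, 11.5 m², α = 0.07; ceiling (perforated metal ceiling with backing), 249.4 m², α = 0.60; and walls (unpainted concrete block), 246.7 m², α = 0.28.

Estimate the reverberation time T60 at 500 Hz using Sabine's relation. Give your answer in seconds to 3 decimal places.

0.675 sec

Total absorption A = 249.4·0.05 + 11.5·0.07 + 249.4·0.60 + 246.7·0.28
  = 12.470 + 0.805 + 149.640 + 69.076 = 231.991 m² sabins.
Volume V = 21.5 × 11.6 × 3.9 = 972.66 m³.
RT60 = 0.161 · V / A = 0.161 × 972.66 / 231.991 = 0.675 s.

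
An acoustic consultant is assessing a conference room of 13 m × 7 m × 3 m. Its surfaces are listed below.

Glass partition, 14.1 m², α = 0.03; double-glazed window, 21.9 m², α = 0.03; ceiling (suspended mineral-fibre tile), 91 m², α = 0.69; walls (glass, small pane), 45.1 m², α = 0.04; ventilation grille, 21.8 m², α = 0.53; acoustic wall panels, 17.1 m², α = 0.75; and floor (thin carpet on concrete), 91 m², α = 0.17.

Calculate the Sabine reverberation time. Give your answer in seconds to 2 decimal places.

Total absorption A = 14.1×0.03 + 21.9×0.03 + 91×0.69 + 45.1×0.04 + 21.8×0.53 + 17.1×0.75 + 91×0.17
  = 0.423 + 0.657 + 62.790 + 1.804 + 11.554 + 12.825 + 15.470 = 105.523 m² sabins.
Volume V = 13 × 7 × 3 = 273 m³.
RT60 = 0.161 · V / A = 0.161 × 273 / 105.523 = 0.42 s.

0.42 s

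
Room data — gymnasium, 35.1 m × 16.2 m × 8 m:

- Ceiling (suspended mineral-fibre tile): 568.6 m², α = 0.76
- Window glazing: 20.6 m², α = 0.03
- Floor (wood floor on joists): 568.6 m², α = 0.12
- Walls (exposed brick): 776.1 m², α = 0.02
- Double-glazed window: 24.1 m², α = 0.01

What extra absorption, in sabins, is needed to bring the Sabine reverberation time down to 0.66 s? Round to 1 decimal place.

Equivalent absorption area: A₁ = 568.6×0.76 + 20.6×0.03 + 568.6×0.12 + 776.1×0.02 + 24.1×0.01 = 516.749 m².
Target A₂ = 0.161·4548.96/0.66 = 1109.671 sabins (V = 4548.96 m³).
Additional absorption ΔA = 1109.671 − 516.749 = 592.9 sabins.

592.9 sabins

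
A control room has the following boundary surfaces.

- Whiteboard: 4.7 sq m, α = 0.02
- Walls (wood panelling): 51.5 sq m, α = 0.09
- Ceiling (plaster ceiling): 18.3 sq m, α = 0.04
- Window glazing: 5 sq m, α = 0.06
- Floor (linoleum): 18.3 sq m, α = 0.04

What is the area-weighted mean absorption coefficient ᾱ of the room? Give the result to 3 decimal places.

S = Σ Sᵢ = 4.7 + 51.5 + 18.3 + 5 + 18.3 = 97.8 sq m.
Σ(Sᵢαᵢ) = 4.7*0.02 + 51.5*0.09 + 18.3*0.04 + 5*0.06 + 18.3*0.04 = 6.493.
ᾱ = 6.493 / 97.8 = 0.066.

0.066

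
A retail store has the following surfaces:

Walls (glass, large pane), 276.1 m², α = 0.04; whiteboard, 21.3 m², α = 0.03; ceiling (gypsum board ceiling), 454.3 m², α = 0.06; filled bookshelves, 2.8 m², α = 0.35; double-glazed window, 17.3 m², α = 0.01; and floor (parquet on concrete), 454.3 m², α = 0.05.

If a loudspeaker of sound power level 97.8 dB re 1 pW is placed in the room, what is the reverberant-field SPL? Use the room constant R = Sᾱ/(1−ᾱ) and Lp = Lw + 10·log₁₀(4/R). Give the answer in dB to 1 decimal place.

85.6 dB

Σ(Sᵢαᵢ) = 276.1×0.04 + 21.3×0.03 + 454.3×0.06 + 2.8×0.35 + 17.3×0.01 + 454.3×0.05 = 62.809; total area S = 1226.1 m².
ᾱ = 0.0512, so room constant R = A/(1−ᾱ) = 66.198 m².
Lp = Lw + 10 log₁₀(4/R) = 97.8 -12.19 = 85.6 dB.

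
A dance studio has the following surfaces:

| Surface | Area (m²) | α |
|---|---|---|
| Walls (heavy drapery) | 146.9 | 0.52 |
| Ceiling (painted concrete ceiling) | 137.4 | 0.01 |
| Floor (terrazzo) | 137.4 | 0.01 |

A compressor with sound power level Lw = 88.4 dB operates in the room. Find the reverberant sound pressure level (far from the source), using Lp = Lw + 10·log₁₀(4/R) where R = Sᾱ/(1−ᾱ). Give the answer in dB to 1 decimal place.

74.5 dB

Σ(Sᵢαᵢ) = 146.9×0.52 + 137.4×0.01 + 137.4×0.01 = 79.136; total area S = 421.7 m².
ᾱ = 0.1877, so room constant R = A/(1−ᾱ) = 97.422 m².
Lp = 88.4 + 10·log₁₀(4/97.422) = 88.4 + (-13.87) = 74.5 dB.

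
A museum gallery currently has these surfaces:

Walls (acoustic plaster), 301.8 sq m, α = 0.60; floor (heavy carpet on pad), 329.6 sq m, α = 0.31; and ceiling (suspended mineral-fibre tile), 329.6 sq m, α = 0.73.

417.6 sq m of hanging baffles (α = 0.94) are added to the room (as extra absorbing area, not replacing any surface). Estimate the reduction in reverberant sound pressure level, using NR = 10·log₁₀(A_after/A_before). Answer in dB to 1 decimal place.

Summing Sᵢαᵢ: 181.080 + 102.176 + 240.608 → A_before = 523.864 sabins.
Treatment contributes 417.6·0.94 = 392.544 sabins.
New total A_after = 916.408 sabins.
NR = 10·log₁₀(916.408/523.864) = 2.4 dB.

2.4 dB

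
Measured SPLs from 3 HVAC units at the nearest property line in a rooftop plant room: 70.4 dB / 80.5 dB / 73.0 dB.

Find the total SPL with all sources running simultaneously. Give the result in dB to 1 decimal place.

Σ 10^(Lᵢ/10) = 1.431e+08.
Combined level = 10 log₁₀(1.431e+08) = 81.6 dB.

81.6 dB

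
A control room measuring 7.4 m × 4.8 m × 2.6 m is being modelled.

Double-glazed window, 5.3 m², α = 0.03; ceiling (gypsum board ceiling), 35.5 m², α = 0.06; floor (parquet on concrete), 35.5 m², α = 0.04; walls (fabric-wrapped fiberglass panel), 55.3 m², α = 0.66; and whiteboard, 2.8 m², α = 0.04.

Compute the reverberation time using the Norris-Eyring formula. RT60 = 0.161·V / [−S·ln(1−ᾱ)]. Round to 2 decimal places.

Total surface area S = 5.3 + 35.5 + 35.5 + 55.3 + 2.8 = 134.4 m².
Σ(Sᵢαᵢ) = 5.3×0.03 + 35.5×0.06 + 35.5×0.04 + 55.3×0.66 + 2.8×0.04 = 40.319.
Mean coefficient ᾱ = A/S = 0.3000.
−S·ln(1−ᾱ) = −134.4 × ln(1 − 0.3000) = 47.937.
V = 7.4 × 4.8 × 2.6 = 92.352 m³.
RT60 = 0.161 × 92.352 / 47.937 = 0.31 s.

0.31 s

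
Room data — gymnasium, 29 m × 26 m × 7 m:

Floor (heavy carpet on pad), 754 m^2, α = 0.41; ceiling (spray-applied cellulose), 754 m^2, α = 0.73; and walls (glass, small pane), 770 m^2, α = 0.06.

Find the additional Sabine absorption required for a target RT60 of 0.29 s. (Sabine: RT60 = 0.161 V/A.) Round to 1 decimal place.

2024.4 sabins

Equivalent absorption area: A₁ = 754×0.41 + 754×0.73 + 770×0.06 = 905.760 m^2.
For T = 0.29 s, need A₂ = 0.161·V/T = 0.161·5278/0.29 = 2930.200 sabins.
Additional absorption ΔA = 2930.200 − 905.760 = 2024.4 sabins.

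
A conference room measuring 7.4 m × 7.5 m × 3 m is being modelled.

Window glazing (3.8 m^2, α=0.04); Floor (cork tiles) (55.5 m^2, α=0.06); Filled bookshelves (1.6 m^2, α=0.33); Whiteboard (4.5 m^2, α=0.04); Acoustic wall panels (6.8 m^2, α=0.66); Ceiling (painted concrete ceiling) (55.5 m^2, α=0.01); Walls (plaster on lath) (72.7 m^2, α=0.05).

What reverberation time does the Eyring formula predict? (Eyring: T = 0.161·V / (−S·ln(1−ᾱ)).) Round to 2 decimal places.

2.02 sec

S = Σ Sᵢ = 200.4 m^2.
Absorption A = 3.8×0.04 + 55.5×0.06 + 1.6×0.33 + 4.5×0.04 + 6.8×0.66 + 55.5×0.01 + 72.7×0.05 = 12.868 sabins.
ᾱ = 12.868 / 200.4 = 0.0642.
Eyring denominator: −S ln(1−ᾱ) = 13.297.
V = 7.4 × 7.5 × 3 = 166.5 m³.
T = 0.161·V/[−S·ln(1−ᾱ)] = 0.161·166.5/13.297 = 2.02 s.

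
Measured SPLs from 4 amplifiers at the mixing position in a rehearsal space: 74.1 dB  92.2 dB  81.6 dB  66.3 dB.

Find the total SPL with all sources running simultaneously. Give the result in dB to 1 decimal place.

Converting to relative power and adding: 10^(74.1/10) + 10^(92.2/10) + 10^(81.6/10) + 10^(66.3/10) = 1.834e+09.
L_total = 10·log₁₀(1.834e+09) = 92.6 dB.

92.6 dB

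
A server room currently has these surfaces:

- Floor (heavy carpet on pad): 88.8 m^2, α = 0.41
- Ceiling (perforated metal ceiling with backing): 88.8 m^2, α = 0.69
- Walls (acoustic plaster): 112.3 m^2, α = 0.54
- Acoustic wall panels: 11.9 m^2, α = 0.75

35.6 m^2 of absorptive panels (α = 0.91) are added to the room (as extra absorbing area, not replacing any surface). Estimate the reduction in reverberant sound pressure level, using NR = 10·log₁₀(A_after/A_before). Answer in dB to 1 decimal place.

Summing Sᵢαᵢ: 36.408 + 61.272 + 60.642 + 8.925 → A_before = 167.247 sabins.
Added absorption = 35.6 × 0.91 = 32.396 sabins.
A_after = 167.247 + 32.396 = 199.643 sabins.
Reduction = 10 log₁₀(A_after/A_before) = 10 log₁₀(1.1937) = 0.8 dB.

0.8 dB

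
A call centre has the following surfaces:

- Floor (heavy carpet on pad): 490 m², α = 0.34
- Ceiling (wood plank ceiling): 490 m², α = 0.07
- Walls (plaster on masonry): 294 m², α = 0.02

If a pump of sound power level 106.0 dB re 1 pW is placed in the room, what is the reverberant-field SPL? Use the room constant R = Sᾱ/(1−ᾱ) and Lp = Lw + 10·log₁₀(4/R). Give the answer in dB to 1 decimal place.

A = 206.780 sabins; S = 1274.0 m².
ᾱ = 0.1623, so room constant R = A/(1−ᾱ) = 246.843 m².
Lp = 106.0 + 10·log₁₀(4/246.843) = 106.0 + (-17.90) = 88.1 dB.

88.1 dB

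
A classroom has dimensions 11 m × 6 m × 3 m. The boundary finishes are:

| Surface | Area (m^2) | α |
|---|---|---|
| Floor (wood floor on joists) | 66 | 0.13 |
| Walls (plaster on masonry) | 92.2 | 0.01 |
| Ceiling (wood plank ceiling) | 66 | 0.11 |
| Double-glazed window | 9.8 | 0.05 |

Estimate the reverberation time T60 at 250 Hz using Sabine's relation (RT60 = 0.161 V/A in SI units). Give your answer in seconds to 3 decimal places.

Equivalent absorption area: A = 66×0.13 + 92.2×0.01 + 66×0.11 + 9.8×0.05 = 17.252 m^2.
Room volume: 198 m³.
RT60 = 0.161 · V / A = 0.161 × 198 / 17.252 = 1.848 s.

1.848 s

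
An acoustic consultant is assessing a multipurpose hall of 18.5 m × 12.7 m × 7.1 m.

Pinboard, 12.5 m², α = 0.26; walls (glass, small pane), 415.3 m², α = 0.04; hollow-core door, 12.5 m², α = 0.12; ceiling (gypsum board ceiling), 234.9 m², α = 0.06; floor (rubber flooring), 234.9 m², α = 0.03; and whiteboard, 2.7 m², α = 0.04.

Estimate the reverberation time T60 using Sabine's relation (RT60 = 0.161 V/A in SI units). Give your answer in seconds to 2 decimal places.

6.30 seconds

A = Σ Sᵢαᵢ = 12.5*0.26 + 415.3*0.04 + 12.5*0.12 + 234.9*0.06 + 234.9*0.03 + 2.7*0.04 = 42.611 sabins.
Volume V = 18.5 × 12.7 × 7.1 = 1668.145 m³.
T = 0.161 V/A = 0.161·1668.145/42.611 = 6.30 s.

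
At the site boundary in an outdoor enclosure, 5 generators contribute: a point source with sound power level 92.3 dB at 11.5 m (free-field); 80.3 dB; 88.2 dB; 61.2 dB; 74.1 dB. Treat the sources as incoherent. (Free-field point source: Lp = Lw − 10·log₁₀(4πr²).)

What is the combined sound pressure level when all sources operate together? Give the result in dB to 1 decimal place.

Source at 11.5 m: Lp = 92.3 − 10·log₁₀(4π·11.5²) = 92.3 − 10·log₁₀(1661.903) = 60.1 dB.
Sum in the linear (power) domain: Σ 10^(Lᵢ/10) = 10^(60.1/10) + 10^(80.3/10) + 10^(88.2/10) + 10^(61.2/10) + 10^(74.1/10) = 7.959e+08.
Combined level = 10 log₁₀(7.959e+08) = 89.0 dB.

89.0 dB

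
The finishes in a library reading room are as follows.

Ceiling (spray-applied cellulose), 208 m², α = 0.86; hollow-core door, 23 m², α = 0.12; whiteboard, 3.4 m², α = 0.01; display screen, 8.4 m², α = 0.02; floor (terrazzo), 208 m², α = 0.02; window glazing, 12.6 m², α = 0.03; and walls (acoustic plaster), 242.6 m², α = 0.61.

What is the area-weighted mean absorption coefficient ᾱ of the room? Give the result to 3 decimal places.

S = Σ Sᵢ = 208 + 23 + 3.4 + 8.4 + 208 + 12.6 + 242.6 = 706.0 m².
Weighted sum Σ Sα = 334.366.
ᾱ = A/S = 0.474.

0.474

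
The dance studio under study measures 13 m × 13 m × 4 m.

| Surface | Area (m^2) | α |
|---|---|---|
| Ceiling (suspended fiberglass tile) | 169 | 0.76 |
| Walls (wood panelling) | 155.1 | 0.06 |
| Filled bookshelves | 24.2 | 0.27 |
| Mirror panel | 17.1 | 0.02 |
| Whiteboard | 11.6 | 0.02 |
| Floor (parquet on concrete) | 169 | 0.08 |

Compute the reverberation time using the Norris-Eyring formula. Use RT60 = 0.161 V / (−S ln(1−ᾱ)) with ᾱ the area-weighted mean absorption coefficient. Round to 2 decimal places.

0.58 seconds

S = Σ Sᵢ = 546.0 m^2.
Σ(Sᵢαᵢ) = 169·0.76 + 155.1·0.06 + 24.2·0.27 + 17.1·0.02 + 11.6·0.02 + 169·0.08 = 158.374.
ᾱ = 158.374 / 546.0 = 0.2901.
Eyring denominator: −S ln(1−ᾱ) = 187.077.
V = 13 × 13 × 4 = 676 m³.
RT60 = 0.161 × 676 / 187.077 = 0.58 s.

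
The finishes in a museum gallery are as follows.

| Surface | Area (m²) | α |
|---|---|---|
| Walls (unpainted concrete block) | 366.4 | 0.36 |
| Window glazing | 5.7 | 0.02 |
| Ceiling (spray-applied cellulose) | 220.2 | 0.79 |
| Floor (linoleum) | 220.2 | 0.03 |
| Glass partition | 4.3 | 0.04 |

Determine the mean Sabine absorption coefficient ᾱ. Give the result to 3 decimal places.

0.383

Total surface area S = 816.8 m².
Σ(Sᵢαᵢ) = 366.4×0.36 + 5.7×0.02 + 220.2×0.79 + 220.2×0.03 + 4.3×0.04 = 312.754.
ᾱ = A/S = 0.383.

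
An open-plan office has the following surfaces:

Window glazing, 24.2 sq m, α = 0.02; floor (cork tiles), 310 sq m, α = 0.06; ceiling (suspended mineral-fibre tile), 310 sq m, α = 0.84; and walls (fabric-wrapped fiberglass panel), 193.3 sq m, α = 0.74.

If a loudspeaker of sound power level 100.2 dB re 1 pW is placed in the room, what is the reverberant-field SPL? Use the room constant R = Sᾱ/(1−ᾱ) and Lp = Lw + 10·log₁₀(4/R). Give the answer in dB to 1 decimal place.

A = 422.526 sabins; S = 837.5 sq m.
ᾱ = 422.526/837.5 = 0.5045; R = Sᾱ/(1−ᾱ) = 422.526/(1−0.5045) = 852.727 sq m.
Lp = Lw + 10 log₁₀(4/R) = 100.2 -23.29 = 76.9 dB.

76.9 dB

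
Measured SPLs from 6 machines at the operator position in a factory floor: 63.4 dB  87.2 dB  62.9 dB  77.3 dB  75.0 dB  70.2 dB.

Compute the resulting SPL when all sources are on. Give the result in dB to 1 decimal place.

Sum in the linear (power) domain: Σ 10^(Lᵢ/10) = 10^(63.4/10) + 10^(87.2/10) + 10^(62.9/10) + 10^(77.3/10) + 10^(75.0/10) + 10^(70.2/10) = 6.247e+08.
Combined level = 10 log₁₀(6.247e+08) = 88.0 dB.

88.0 dB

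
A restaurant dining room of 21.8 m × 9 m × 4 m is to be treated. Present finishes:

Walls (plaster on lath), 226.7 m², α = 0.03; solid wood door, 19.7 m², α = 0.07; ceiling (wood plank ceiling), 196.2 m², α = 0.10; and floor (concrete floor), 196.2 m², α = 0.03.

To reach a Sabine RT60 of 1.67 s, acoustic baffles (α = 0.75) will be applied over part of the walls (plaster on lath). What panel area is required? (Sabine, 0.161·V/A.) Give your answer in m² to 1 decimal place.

58.3

Equivalent absorption area: A₁ = 226.7*0.03 + 19.7*0.07 + 196.2*0.10 + 196.2*0.03 = 33.686 m².
V = 784.8 m³. Target absorption A₂ = 0.161 × 784.8 / 1.67 = 75.660 sabins.
ΔA needed = 75.660 − 33.686 = 41.974 sabins.
Net gain per m²: Δα = 0.75 − 0.03 = 0.72.
Panel area = 41.974 / 0.72 = 58.3 m².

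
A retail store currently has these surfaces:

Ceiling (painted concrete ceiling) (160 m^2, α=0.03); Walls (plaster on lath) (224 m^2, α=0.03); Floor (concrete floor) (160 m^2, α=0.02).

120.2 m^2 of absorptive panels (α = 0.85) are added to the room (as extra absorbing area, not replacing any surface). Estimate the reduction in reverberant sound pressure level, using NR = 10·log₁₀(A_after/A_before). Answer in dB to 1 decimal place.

A_before = Σ Sᵢαᵢ = 160×0.03 + 224×0.03 + 160×0.02 = 14.720 sabins.
Treatment contributes 120.2·0.85 = 102.170 sabins.
A_after = 14.720 + 102.170 = 116.890 sabins.
NR = 10·log₁₀(116.890/14.720) = 9.0 dB.

9.0 dB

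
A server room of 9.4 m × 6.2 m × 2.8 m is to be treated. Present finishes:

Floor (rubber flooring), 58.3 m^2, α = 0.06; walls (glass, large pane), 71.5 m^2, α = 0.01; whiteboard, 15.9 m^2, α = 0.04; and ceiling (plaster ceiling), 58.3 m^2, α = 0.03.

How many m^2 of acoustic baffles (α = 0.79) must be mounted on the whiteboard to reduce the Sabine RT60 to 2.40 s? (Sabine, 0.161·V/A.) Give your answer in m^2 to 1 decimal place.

5.8

Summing Sᵢαᵢ: 3.498 + 0.715 + 0.636 + 1.749 → A₁ = 6.598 sabins.
V = 163.184 m³. Target absorption A₂ = 0.161 × 163.184 / 2.40 = 10.947 sabins.
Absorption to add: 10.947 − 6.598 = 4.349 sabins.
Net gain per m^2: Δα = 0.79 − 0.04 = 0.75.
Panel area = 4.349 / 0.75 = 5.8 m^2.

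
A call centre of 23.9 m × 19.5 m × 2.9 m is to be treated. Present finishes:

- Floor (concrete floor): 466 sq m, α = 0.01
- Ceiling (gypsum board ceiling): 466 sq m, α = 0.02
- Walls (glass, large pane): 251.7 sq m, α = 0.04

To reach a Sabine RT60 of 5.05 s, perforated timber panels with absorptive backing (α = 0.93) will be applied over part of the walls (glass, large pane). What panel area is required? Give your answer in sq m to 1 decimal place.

A₁ = Σ Sᵢαᵢ = 466*0.01 + 466*0.02 + 251.7*0.04 = 24.048 sabins.
V = 1351.545 m³. Target absorption A₂ = 0.161 × 1351.545 / 5.05 = 43.089 sabins.
ΔA needed = 43.089 − 24.048 = 19.041 sabins.
Net gain per sq m: Δα = 0.93 − 0.04 = 0.89.
Area = ΔA/Δα = 19.041/0.89 = 21.4 sq m.

21.4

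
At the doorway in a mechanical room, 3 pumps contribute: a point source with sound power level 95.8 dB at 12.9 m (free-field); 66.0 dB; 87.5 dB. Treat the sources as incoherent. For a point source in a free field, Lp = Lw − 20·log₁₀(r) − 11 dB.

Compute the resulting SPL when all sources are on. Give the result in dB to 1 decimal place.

Source at 12.9 m: Lp = 95.8 − 20·log₁₀(12.9) − 11 = 62.6 dB.
Converting to relative power and adding: 10^(62.6/10) + 10^(66.0/10) + 10^(87.5/10) = 5.681e+08.
L_total = 10·log₁₀(5.681e+08) = 87.5 dB.

87.5 dB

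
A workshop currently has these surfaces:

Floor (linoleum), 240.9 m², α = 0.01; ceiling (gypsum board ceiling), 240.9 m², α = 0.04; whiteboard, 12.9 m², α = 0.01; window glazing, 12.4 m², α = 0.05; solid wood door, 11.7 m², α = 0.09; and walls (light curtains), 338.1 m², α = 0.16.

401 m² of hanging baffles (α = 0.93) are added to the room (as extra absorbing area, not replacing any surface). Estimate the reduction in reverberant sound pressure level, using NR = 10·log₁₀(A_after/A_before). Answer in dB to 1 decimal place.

Equivalent absorption area: A_before = 240.9*0.01 + 240.9*0.04 + 12.9*0.01 + 12.4*0.05 + 11.7*0.09 + 338.1*0.16 = 67.943 m².
Treatment contributes 401·0.93 = 372.930 sabins.
New total A_after = 440.873 sabins.
Reduction = 10 log₁₀(A_after/A_before) = 10 log₁₀(6.4889) = 8.1 dB.

8.1 dB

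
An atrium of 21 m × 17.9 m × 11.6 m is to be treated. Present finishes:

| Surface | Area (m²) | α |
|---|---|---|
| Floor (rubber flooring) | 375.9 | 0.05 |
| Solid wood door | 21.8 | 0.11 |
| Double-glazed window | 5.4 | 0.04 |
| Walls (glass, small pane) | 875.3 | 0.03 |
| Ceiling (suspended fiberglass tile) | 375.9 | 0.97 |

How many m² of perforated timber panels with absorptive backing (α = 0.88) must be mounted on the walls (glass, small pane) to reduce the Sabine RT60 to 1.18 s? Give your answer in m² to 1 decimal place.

214.9

A₁ = Σ Sᵢαᵢ = 375.9*0.05 + 21.8*0.11 + 5.4*0.04 + 875.3*0.03 + 375.9*0.97 = 412.291 sabins.
Required A₂ = 0.161·4360.44/1.18 = 594.941 sabins.
ΔA needed = 594.941 − 412.291 = 182.650 sabins.
Each m² of panel replacing the walls (glass, small pane) adds (0.88 − 0.03) = 0.85 sabins.
Panel area = 182.650 / 0.85 = 214.9 m².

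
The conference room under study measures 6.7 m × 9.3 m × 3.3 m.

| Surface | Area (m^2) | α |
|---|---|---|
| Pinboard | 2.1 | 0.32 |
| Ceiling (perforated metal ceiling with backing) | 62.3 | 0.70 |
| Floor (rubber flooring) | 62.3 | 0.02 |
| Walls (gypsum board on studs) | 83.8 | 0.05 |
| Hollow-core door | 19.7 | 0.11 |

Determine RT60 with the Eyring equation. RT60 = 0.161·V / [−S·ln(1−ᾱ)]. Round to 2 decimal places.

0.56 s

Total surface area S = 2.1 + 62.3 + 62.3 + 83.8 + 19.7 = 230.2 m^2.
Absorption A = 2.1·0.32 + 62.3·0.70 + 62.3·0.02 + 83.8·0.05 + 19.7·0.11 = 51.885 sabins.
Mean coefficient ᾱ = A/S = 0.2254.
Eyring denominator: −S ln(1−ᾱ) = 58.795.
V = 6.7 × 9.3 × 3.3 = 205.623 m³.
T = 0.161·V/[−S·ln(1−ᾱ)] = 0.161·205.623/58.795 = 0.56 s.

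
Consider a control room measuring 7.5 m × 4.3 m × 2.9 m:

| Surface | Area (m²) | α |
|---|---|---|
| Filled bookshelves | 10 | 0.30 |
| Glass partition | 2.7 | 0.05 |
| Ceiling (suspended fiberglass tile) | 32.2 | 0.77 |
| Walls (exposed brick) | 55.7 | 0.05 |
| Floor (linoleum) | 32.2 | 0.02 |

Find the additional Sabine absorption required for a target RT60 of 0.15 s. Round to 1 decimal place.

69.0 sabins

A₁ = Σ Sᵢαᵢ = 10*0.30 + 2.7*0.05 + 32.2*0.77 + 55.7*0.05 + 32.2*0.02 = 31.358 sabins.
V = 93.525 m³. Required absorption A₂ = 0.161 × 93.525 / 0.15 = 100.384 sabins.
Shortfall: 100.384 − 31.358 = 69.0 sabins.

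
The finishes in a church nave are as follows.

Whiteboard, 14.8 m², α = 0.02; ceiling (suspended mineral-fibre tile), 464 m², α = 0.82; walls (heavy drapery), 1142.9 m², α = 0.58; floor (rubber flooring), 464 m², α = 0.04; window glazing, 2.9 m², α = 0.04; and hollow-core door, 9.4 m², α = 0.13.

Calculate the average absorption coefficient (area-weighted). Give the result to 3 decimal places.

0.507

Total surface area S = 2098.0 m².
A = 14.8×0.02 + 464×0.82 + 1142.9×0.58 + 464×0.04 + 2.9×0.04 + 9.4×0.13 = 1063.556 sabins.
ᾱ = 1063.556 / 2098.0 = 0.507.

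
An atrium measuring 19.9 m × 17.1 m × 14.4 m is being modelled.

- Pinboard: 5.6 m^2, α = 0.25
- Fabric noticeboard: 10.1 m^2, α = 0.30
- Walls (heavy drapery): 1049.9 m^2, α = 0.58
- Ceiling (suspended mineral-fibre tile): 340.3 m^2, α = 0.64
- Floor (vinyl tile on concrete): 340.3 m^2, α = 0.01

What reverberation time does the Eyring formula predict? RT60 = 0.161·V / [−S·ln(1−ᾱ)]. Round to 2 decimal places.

0.70 seconds

Total surface area S = 5.6 + 10.1 + 1049.9 + 340.3 + 340.3 = 1746.2 m^2.
Absorption A = 5.6×0.25 + 10.1×0.30 + 1049.9×0.58 + 340.3×0.64 + 340.3×0.01 = 834.567 sabins.
ᾱ = 834.567 / 1746.2 = 0.4779.
−S·ln(1−ᾱ) = −1746.2 × ln(1 − 0.4779) = 1134.849.
V = 19.9 × 17.1 × 14.4 = 4900.176 m³.
RT60 = 0.161 × 4900.176 / 1134.849 = 0.70 s.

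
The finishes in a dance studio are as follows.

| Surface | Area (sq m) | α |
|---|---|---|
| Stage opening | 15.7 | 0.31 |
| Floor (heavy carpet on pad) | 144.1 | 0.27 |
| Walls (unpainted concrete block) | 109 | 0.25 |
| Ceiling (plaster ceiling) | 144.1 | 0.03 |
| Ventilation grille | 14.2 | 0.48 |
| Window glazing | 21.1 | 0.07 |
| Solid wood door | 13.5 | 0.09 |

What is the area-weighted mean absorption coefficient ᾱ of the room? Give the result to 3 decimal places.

S = Σ Sᵢ = 15.7 + 144.1 + 109 + 144.1 + 14.2 + 21.1 + 13.5 = 461.7 sq m.
Σ(Sᵢαᵢ) = 15.7*0.31 + 144.1*0.27 + 109*0.25 + 144.1*0.03 + 14.2*0.48 + 21.1*0.07 + 13.5*0.09 = 84.855.
ᾱ = A/S = 0.184.

0.184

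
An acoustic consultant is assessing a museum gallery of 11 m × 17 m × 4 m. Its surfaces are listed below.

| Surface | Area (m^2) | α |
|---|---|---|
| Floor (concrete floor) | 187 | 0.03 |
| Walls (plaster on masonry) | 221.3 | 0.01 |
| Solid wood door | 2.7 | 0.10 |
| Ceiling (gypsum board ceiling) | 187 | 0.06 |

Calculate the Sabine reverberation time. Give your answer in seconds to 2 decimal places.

Summing Sᵢαᵢ: 5.610 + 2.213 + 0.270 + 11.220 → A = 19.313 sabins.
Room volume: 748 m³.
RT60 = 0.161 · V / A = 0.161 × 748 / 19.313 = 6.24 s.

6.24 s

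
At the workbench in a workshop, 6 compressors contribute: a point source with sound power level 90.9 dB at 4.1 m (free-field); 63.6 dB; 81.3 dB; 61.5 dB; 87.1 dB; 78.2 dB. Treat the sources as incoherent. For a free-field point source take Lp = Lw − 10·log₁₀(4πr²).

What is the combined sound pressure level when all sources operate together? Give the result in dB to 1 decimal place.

Source at 4.1 m: Lp = 90.9 − 10·log₁₀(4π·4.1²) = 90.9 − 10·log₁₀(211.241) = 67.7 dB.
Sum in the linear (power) domain: Σ 10^(Lᵢ/10) = 10^(67.7/10) + 10^(63.6/10) + 10^(81.3/10) + 10^(61.5/10) + 10^(87.1/10) + 10^(78.2/10) = 7.234e+08.
Back to dB: 10·log₁₀ Σ = 88.6 dB.

88.6 dB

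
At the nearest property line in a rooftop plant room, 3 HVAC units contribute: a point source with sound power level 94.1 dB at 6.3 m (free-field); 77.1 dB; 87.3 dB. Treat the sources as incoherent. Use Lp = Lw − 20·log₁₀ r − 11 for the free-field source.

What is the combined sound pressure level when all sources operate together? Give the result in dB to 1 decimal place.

Source at 6.3 m: Lp = 94.1 − 20·log₁₀(6.3) − 11 = 67.1 dB.
Σ 10^(Lᵢ/10) = 5.934e+08.
Combined level = 10 log₁₀(5.934e+08) = 87.7 dB.

87.7 dB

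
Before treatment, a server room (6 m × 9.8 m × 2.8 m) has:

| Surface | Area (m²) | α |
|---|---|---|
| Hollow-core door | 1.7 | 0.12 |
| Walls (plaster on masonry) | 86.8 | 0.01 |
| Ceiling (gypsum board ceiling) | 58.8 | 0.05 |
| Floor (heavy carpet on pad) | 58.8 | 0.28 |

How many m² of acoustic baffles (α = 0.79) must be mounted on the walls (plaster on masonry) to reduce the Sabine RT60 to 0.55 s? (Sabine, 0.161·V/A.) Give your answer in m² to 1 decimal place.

35.5

Total absorption A₁ = 1.7*0.12 + 86.8*0.01 + 58.8*0.05 + 58.8*0.28
  = 0.204 + 0.868 + 2.940 + 16.464 = 20.476 m² sabins.
V = 164.64 m³. Target absorption A₂ = 0.161 × 164.64 / 0.55 = 48.195 sabins.
Absorption to add: 48.195 − 20.476 = 27.719 sabins.
Net gain per m²: Δα = 0.79 − 0.01 = 0.78.
Panel area = 27.719 / 0.78 = 35.5 m².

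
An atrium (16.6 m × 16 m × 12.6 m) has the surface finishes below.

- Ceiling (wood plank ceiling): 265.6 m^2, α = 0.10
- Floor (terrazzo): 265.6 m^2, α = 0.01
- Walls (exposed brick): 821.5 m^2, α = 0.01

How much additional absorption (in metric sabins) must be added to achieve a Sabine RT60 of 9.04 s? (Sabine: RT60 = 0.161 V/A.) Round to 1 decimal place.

Summing Sᵢαᵢ: 26.560 + 2.656 + 8.215 → A₁ = 37.431 sabins.
Target A₂ = 0.161·3346.56/9.04 = 59.601 sabins (V = 3346.56 m³).
ΔA = A₂ − A₁ = 59.601 − 37.431 = 22.2 sabins.

22.2 sabins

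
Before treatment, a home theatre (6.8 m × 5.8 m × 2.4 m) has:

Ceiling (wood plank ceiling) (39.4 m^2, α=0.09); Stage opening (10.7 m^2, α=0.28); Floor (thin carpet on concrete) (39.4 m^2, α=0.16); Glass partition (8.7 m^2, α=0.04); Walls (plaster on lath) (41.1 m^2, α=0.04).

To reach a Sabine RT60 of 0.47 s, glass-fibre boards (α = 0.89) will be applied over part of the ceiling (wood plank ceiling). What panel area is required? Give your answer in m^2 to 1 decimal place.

Equivalent absorption area: A₁ = 39.4*0.09 + 10.7*0.28 + 39.4*0.16 + 8.7*0.04 + 41.1*0.04 = 14.838 m^2.
Required A₂ = 0.161·94.656/0.47 = 32.425 sabins.
Absorption to add: 32.425 − 14.838 = 17.587 sabins.
Each m^2 of panel replacing the ceiling (wood plank ceiling) adds (0.89 − 0.09) = 0.80 sabins.
Area = ΔA/Δα = 17.587/0.80 = 22.0 m^2.

22.0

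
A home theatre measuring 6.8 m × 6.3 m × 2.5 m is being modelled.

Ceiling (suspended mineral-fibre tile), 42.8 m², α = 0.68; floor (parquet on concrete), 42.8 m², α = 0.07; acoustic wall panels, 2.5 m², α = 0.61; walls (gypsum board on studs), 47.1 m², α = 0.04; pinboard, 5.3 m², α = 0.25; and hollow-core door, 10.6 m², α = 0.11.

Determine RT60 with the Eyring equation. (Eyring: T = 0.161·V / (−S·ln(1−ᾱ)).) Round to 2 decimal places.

0.39 s

S = Σ Sᵢ = 151.1 m².
Absorption A = 42.8·0.68 + 42.8·0.07 + 2.5·0.61 + 47.1·0.04 + 5.3·0.25 + 10.6·0.11 = 38.000 sabins.
Mean coefficient ᾱ = A/S = 0.2515.
Eyring denominator: −S ln(1−ᾱ) = 43.771.
V = 6.8 × 6.3 × 2.5 = 107.1 m³.
T = 0.161·V/[−S·ln(1−ᾱ)] = 0.161·107.1/43.771 = 0.39 s.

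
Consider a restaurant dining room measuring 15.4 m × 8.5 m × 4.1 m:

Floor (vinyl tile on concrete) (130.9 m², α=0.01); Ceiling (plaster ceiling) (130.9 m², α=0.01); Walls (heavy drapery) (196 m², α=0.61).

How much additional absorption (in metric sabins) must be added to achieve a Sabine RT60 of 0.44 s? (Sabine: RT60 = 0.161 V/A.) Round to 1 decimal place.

74.2 sabins

Equivalent absorption area: A₁ = 130.9*0.01 + 130.9*0.01 + 196*0.61 = 122.178 m².
V = 536.69 m³. Required absorption A₂ = 0.161 × 536.69 / 0.44 = 196.380 sabins.
Shortfall: 196.380 − 122.178 = 74.2 sabins.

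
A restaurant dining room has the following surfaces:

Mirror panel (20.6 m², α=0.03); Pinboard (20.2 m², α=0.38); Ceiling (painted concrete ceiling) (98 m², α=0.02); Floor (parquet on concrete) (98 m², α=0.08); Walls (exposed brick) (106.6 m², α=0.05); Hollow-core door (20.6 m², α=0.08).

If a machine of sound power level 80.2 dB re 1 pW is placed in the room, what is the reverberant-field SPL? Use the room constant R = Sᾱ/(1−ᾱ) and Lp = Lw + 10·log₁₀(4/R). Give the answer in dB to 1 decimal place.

Σ(Sᵢαᵢ) = 20.6×0.03 + 20.2×0.38 + 98×0.02 + 98×0.08 + 106.6×0.05 + 20.6×0.08 = 25.072; total area S = 364.0 m².
ᾱ = 0.0689, so room constant R = A/(1−ᾱ) = 26.927 m².
Lp = Lw + 10 log₁₀(4/R) = 80.2 -8.28 = 71.9 dB.

71.9 dB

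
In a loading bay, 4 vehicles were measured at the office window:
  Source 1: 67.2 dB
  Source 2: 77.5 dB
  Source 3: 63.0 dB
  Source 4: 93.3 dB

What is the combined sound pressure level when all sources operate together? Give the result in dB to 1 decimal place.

Sum in the linear (power) domain: Σ 10^(Lᵢ/10) = 10^(67.2/10) + 10^(77.5/10) + 10^(63.0/10) + 10^(93.3/10) = 2.201e+09.
L_total = 10·log₁₀(2.201e+09) = 93.4 dB.

93.4 dB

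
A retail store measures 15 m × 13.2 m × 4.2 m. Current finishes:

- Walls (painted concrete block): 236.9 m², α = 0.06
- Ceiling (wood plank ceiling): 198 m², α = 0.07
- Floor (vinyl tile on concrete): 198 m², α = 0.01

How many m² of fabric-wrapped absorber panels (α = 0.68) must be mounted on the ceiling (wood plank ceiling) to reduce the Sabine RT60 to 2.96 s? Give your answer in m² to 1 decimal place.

Summing Sᵢαᵢ: 14.214 + 13.860 + 1.980 → A₁ = 30.054 sabins.
V = 831.6 m³. Target absorption A₂ = 0.161 × 831.6 / 2.96 = 45.232 sabins.
Absorption to add: 45.232 − 30.054 = 15.178 sabins.
Each m² of panel replacing the ceiling (wood plank ceiling) adds (0.68 − 0.07) = 0.61 sabins.
Panel area = 15.178 / 0.61 = 24.9 m².

24.9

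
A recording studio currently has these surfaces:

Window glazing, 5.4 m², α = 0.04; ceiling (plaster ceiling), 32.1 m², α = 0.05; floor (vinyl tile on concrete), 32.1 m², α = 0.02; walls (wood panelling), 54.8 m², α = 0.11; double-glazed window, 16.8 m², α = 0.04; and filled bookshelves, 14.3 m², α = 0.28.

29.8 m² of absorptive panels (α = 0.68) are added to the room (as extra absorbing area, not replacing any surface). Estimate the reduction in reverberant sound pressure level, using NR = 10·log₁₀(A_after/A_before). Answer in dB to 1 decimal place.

A_before = Σ Sᵢαᵢ = 5.4·0.04 + 32.1·0.05 + 32.1·0.02 + 54.8·0.11 + 16.8·0.04 + 14.3·0.28 = 13.167 sabins.
Treatment contributes 29.8·0.68 = 20.264 sabins.
New total A_after = 33.431 sabins.
Reduction = 10 log₁₀(A_after/A_before) = 10 log₁₀(2.5390) = 4.0 dB.

4.0 dB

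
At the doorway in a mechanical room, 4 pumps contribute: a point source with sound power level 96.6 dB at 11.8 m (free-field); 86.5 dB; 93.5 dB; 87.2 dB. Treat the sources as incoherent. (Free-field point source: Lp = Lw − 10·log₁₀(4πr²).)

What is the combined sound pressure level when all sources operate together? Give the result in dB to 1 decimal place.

95.1 dB

Source at 11.8 m: Lp = 96.6 − 10·log₁₀(4π·11.8²) = 96.6 − 10·log₁₀(1749.741) = 64.2 dB.
Σ 10^(Lᵢ/10) = 3.213e+09.
L_total = 10·log₁₀(3.213e+09) = 95.1 dB.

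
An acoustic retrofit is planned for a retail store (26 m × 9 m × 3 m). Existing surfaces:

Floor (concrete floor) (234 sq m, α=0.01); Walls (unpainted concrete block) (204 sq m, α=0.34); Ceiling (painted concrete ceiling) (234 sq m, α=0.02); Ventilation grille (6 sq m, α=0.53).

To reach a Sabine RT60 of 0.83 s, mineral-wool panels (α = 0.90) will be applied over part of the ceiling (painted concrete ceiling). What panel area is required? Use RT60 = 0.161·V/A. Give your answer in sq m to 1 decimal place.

Total absorption A₁ = 234*0.01 + 204*0.34 + 234*0.02 + 6*0.53
  = 2.340 + 69.360 + 4.680 + 3.180 = 79.560 sq m sabins.
V = 702 m³. Target absorption A₂ = 0.161 × 702 / 0.83 = 136.171 sabins.
ΔA needed = 136.171 − 79.560 = 56.611 sabins.
Net gain per sq m: Δα = 0.90 − 0.02 = 0.88.
Area = ΔA/Δα = 56.611/0.88 = 64.3 sq m.

64.3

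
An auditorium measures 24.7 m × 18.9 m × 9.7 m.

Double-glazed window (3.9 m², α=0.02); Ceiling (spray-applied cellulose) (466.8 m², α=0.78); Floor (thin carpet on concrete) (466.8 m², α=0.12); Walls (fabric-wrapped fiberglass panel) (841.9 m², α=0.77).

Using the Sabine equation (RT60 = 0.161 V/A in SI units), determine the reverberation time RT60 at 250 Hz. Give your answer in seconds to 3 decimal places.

Total absorption A = 3.9·0.02 + 466.8·0.78 + 466.8·0.12 + 841.9·0.77
  = 0.078 + 364.104 + 56.016 + 648.263 = 1068.461 m² sabins.
V = 24.7·18.9·9.7 = 4528.251 m³.
Sabine: RT60 = 0.161 × 4528.251 / 1068.461 = 0.682 s.

0.682 seconds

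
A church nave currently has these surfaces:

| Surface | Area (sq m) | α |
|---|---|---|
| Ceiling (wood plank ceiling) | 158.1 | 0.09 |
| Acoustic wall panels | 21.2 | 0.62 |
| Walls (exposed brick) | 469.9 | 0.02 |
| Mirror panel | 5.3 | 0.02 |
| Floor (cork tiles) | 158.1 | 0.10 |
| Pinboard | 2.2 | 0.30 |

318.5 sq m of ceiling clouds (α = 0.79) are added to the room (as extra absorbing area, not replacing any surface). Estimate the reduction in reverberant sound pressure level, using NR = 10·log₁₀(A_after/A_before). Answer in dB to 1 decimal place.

Total absorption A_before = 158.1*0.09 + 21.2*0.62 + 469.9*0.02 + 5.3*0.02 + 158.1*0.10 + 2.2*0.30
  = 14.229 + 13.144 + 9.398 + 0.106 + 15.810 + 0.660 = 53.347 sq m sabins.
Treatment contributes 318.5·0.79 = 251.615 sabins.
A_after = 53.347 + 251.615 = 304.962 sabins.
Reduction = 10 log₁₀(A_after/A_before) = 10 log₁₀(5.7166) = 7.6 dB.

7.6 dB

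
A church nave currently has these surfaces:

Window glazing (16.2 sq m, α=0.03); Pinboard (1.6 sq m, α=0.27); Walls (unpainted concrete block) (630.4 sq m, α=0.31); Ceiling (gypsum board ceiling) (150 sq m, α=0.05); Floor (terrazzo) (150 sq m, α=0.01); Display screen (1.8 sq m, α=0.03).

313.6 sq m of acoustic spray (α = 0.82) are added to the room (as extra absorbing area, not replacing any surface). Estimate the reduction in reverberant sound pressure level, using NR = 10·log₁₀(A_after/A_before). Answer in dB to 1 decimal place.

Total absorption A_before = 16.2×0.03 + 1.6×0.27 + 630.4×0.31 + 150×0.05 + 150×0.01 + 1.8×0.03
  = 0.486 + 0.432 + 195.424 + 7.500 + 1.500 + 0.054 = 205.396 sq m sabins.
Added absorption = 313.6 × 0.82 = 257.152 sabins.
New total A_after = 462.548 sabins.
NR = 10·log₁₀(462.548/205.396) = 3.5 dB.

3.5 dB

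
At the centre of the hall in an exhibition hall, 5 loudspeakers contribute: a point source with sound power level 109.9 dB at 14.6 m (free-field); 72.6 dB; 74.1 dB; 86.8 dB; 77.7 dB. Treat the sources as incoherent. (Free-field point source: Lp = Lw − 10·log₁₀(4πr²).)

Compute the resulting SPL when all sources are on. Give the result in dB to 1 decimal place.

87.9 dB

Source at 14.6 m: Lp = 109.9 − 10·log₁₀(4π·14.6²) = 109.9 − 10·log₁₀(2678.648) = 75.6 dB.
Converting to relative power and adding: 10^(75.6/10) + 10^(72.6/10) + 10^(74.1/10) + 10^(86.8/10) + 10^(77.7/10) = 6.177e+08.
Back to dB: 10·log₁₀ Σ = 87.9 dB.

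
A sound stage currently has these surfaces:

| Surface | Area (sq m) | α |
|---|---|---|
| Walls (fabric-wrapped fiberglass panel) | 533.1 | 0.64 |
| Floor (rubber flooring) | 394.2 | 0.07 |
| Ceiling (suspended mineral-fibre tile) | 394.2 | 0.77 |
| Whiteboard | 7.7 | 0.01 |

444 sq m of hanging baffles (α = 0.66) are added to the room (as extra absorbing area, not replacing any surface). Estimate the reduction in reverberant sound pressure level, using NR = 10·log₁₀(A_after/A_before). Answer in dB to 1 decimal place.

1.6 dB

Equivalent absorption area: A_before = 533.1·0.64 + 394.2·0.07 + 394.2·0.77 + 7.7·0.01 = 672.389 sq m.
Treatment contributes 444·0.66 = 293.040 sabins.
New total A_after = 965.429 sabins.
Reduction = 10 log₁₀(A_after/A_before) = 10 log₁₀(1.4358) = 1.6 dB.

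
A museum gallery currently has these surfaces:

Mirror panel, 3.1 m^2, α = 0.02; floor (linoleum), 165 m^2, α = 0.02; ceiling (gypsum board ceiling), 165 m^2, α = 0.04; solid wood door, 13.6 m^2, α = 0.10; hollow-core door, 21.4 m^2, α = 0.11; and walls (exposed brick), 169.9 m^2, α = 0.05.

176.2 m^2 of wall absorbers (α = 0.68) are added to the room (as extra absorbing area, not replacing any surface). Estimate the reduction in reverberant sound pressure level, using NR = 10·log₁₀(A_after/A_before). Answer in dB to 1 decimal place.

Equivalent absorption area: A_before = 3.1·0.02 + 165·0.02 + 165·0.04 + 13.6·0.10 + 21.4·0.11 + 169.9·0.05 = 22.171 m^2.
Treatment contributes 176.2·0.68 = 119.816 sabins.
A_after = 22.171 + 119.816 = 141.987 sabins.
Reduction = 10 log₁₀(A_after/A_before) = 10 log₁₀(6.4042) = 8.1 dB.

8.1 dB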